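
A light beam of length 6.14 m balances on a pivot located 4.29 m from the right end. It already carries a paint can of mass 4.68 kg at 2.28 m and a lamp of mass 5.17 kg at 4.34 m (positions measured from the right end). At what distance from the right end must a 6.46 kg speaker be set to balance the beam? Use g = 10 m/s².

Sum moments about the pivot (at 4.29 m from the right end) (the support reaction has zero arm there).
Paint can: 4.68 × 10 = 46.8 N down at 2.28 m → arm 2.01 m, τ = 46.8 × 2.01 = 94.07 N·m clockwise.
Lamp: 5.17 × 10 = 51.7 N down at 4.34 m → arm 0.05 m, τ = 51.7 × 0.05 = 2.585 N·m counterclockwise.
Net moment of existing loads = 91.48 N·m clockwise.
The speaker weighs 6.46 × 10 = 64.6 N and must supply an equal counterclockwise moment, so its lever arm about the pivot is 91.48 / 64.6 = 1.42 m.
That puts it at 4.29 + 1.42 = 5.71 m from the right end.

x ≈ 5.71 m from the right end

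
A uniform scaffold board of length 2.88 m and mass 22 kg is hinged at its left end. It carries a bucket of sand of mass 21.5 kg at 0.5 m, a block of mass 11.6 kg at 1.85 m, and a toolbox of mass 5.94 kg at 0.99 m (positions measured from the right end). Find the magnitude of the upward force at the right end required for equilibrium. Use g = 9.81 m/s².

F ≈ 361 N

Take moments about the left end.
Beam weight: 22 × 9.81 = 215.8 N down at 1.44 m → arm 1.44 m, τ = 215.8 × 1.44 = 310.8 N·m clockwise.
Bucket of sand: 21.5 × 9.81 = 210.9 N down at 0.5 m → arm 2.38 m, τ = 210.9 × 2.38 = 501.9 N·m clockwise.
Block: 11.6 × 9.81 = 113.8 N down at 1.85 m → arm 1.03 m, τ = 113.8 × 1.03 = 117.2 N·m clockwise.
Toolbox: 5.94 × 9.81 = 58.27 N down at 0.99 m → arm 1.89 m, τ = 58.27 × 1.89 = 110.1 N·m clockwise.
Net moment of the loads = 1040 N·m clockwise.
The upward force F acts at the right end, arm 2.88 m, giving F × 2.88 counterclockwise.
Balancing moments: F × 2.88 = 1040, giving F = 1040 / 2.88 = 361 N.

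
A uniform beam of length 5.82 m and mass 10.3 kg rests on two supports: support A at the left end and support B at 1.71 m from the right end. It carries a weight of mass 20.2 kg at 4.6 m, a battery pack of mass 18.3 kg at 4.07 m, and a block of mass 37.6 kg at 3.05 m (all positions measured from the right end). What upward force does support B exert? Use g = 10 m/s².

R_B ≈ 464 N

Take moments about support A.
Beam weight: 10.3 × 10 = 103 N down at 2.91 m → arm 2.91 m, τ = 103 × 2.91 = 299.7 N·m clockwise.
Weight: 20.2 × 10 = 202 N down at 4.6 m → arm 1.22 m, τ = 202 × 1.22 = 246.4 N·m clockwise.
Battery pack: 18.3 × 10 = 183 N down at 4.07 m → arm 1.75 m, τ = 183 × 1.75 = 320.2 N·m clockwise.
Block: 37.6 × 10 = 376 N down at 3.05 m → arm 2.77 m, τ = 376 × 2.77 = 1042 N·m clockwise.
Net load moment about support A = 1908 N·m clockwise.
Reaction R at support B is upward at 1.71 m, arm 4.11 m → moment R × 4.11 counterclockwise.
Στ = 0 ⇒ R × 4.11 = 1908 ⇒ R = 464 N.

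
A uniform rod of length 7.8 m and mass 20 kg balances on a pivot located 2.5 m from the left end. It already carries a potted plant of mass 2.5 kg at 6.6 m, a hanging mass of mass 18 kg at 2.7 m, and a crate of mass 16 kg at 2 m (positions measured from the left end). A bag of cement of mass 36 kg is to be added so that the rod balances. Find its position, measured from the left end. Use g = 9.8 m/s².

x ≈ 1.56 m from the left end

About the pivot (at 2.5 m from the left end):
Beam weight: 20 × 9.8 = 196 N down at 3.9 m → arm 1.4 m, τ = 196 × 1.4 = 274.4 N·m clockwise.
Potted plant: 2.5 × 9.8 = 24.5 N down at 6.6 m → arm 4.1 m, τ = 24.5 × 4.1 = 100.4 N·m clockwise.
Hanging mass: 18 × 9.8 = 176.4 N down at 2.7 m → arm 0.2 m, τ = 176.4 × 0.2 = 35.28 N·m clockwise.
Crate: 16 × 9.8 = 156.8 N down at 2 m → arm 0.5 m, τ = 156.8 × 0.5 = 78.4 N·m counterclockwise.
Net moment of existing loads = 331.7 N·m clockwise.
The bag of cement weighs 36 × 9.8 = 352.8 N and must supply an equal counterclockwise moment, so its lever arm about the pivot is 331.7 / 352.8 = 0.94 m.
That puts it at 2.5 − 0.94 = 1.56 m from the left end.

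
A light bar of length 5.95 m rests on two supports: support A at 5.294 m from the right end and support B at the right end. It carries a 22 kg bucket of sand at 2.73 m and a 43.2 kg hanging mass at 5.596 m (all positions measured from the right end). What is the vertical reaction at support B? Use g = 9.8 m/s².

R_B ≈ 80.3 N

Choose support A as the axis so its reaction then has zero moment arm.
Bucket of sand: 22 × 9.8 = 215.6 N down at 2.73 m → arm 2.564 m, τ = 215.6 × 2.564 = 552.8 N·m clockwise.
Hanging mass: 43.2 × 9.8 = 423.4 N down at 5.596 m → arm 0.302 m, τ = 423.4 × 0.302 = 127.9 N·m counterclockwise.
Net load moment about support A = 424.9 N·m clockwise.
Reaction R at support B is upward at 0 m, arm 5.294 m → moment R × 5.294 counterclockwise.
Στ = 0 ⇒ R × 5.294 = 424.9 ⇒ R = 80.3 N.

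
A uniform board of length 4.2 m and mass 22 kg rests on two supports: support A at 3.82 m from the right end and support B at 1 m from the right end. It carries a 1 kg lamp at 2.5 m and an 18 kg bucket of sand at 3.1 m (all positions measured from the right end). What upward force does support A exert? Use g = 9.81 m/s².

R_A ≈ 221 N

Taking torques about support B:
Beam weight: 22 × 9.81 = 215.8 N down at 2.1 m → arm 1.1 m, τ = 215.8 × 1.1 = 237.4 N·m counterclockwise.
Lamp: 1 × 9.81 = 9.81 N down at 2.5 m → arm 1.5 m, τ = 9.81 × 1.5 = 14.71 N·m counterclockwise.
Bucket of sand: 18 × 9.81 = 176.6 N down at 3.1 m → arm 2.1 m, τ = 176.6 × 2.1 = 370.9 N·m counterclockwise.
Net load moment about support B = 623 N·m counterclockwise.
Reaction R at support A is upward at 3.82 m, arm 2.82 m → moment R × 2.82 clockwise.
Balancing moments: R × 2.82 = 623, giving R = 221 N.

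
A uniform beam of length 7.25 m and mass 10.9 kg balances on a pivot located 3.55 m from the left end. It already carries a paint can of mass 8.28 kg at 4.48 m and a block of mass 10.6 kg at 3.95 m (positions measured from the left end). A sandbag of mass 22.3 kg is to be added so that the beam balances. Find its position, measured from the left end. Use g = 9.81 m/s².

x ≈ 2.98 m from the left end

Taking torques about the pivot (at 3.55 m from the left end):
Beam weight: 10.9 × 9.81 = 106.9 N down at 3.625 m → arm 0.075 m, τ = 106.9 × 0.075 = 8.018 N·m clockwise.
Paint can: 8.28 × 9.81 = 81.23 N down at 4.48 m → arm 0.93 m, τ = 81.23 × 0.93 = 75.54 N·m clockwise.
Block: 10.6 × 9.81 = 104 N down at 3.95 m → arm 0.4 m, τ = 104 × 0.4 = 41.6 N·m clockwise.
Net moment of existing loads = 125.2 N·m clockwise.
The sandbag weighs 22.3 × 9.81 = 218.8 N and must supply an equal counterclockwise moment, so its lever arm about the pivot is 125.2 / 218.8 = 0.572 m.
That puts it at 3.55 − 0.572 = 2.98 m from the left end.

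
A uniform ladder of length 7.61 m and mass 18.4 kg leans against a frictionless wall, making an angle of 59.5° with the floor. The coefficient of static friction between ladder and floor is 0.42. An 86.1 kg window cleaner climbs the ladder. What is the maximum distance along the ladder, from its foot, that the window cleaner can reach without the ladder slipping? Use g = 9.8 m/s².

Taking torques about the foot of the ladder:
Ladder weight 18.4×9.8 = 180.3 N acts at 3.805 m along the ladder; its horizontal arm is 3.805·cos59.5° = 1.931 m → τ = 348.2 N·m clockwise.
Window cleaner weight 86.1×9.8 = 843.8 N at distance d → arm d·cos59.5° → τ = 843.8·d·0.5075 clockwise.
Wall normal N at the top has arm L sinθ = 6.557 m counterclockwise, so Στ = 0 gives N·6.557 = 348.2 + 428.2·d.
ΣFy = 0 ⇒ N_floor = 1024 N, so the maximum friction is μ_s·N_floor = 0.42×1024 = 430.1 N. ΣFx = 0 ⇒ N_wall = f, so at the slipping point N = 430.1 N.
Substituting: 430.1×6.557 = 348.2 + 428.2·d ⇒ d = (2820 − 348.2) / 428.2 = 5.77 m.

d ≈ 5.77 m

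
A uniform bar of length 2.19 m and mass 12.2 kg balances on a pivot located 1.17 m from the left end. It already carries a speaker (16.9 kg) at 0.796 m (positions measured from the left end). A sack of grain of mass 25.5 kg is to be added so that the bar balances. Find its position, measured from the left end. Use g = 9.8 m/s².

Sum moments about the pivot (at 1.17 m from the left end) (the support reaction has zero arm there).
Beam weight: 12.2 × 9.8 = 119.6 N down at 1.095 m → arm 0.075 m, τ = 119.6 × 0.075 = 8.97 N·m counterclockwise.
Speaker: 16.9 × 9.8 = 165.6 N down at 0.796 m → arm 0.374 m, τ = 165.6 × 0.374 = 61.93 N·m counterclockwise.
Net moment of existing loads = 70.9 N·m counterclockwise.
The sack of grain weighs 25.5 × 9.8 = 249.9 N and must supply an equal clockwise moment, so its lever arm about the pivot is 70.9 / 249.9 = 0.284 m.
That puts it at 1.17 + 0.284 = 1.45 m from the left end.

x ≈ 1.45 m from the left end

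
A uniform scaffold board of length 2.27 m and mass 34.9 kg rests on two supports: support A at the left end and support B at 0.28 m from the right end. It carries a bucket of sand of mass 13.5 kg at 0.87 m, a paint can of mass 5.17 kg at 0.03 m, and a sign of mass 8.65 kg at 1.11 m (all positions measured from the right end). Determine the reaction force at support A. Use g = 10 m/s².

R_A ≈ 220 N

Take moments about support B.
Beam weight: 34.9 × 10 = 349 N down at 1.135 m → arm 0.855 m, τ = 349 × 0.855 = 298.4 N·m counterclockwise.
Bucket of sand: 13.5 × 10 = 135 N down at 0.87 m → arm 0.59 m, τ = 135 × 0.59 = 79.65 N·m counterclockwise.
Paint can: 5.17 × 10 = 51.7 N down at 0.03 m → arm 0.25 m, τ = 51.7 × 0.25 = 12.93 N·m clockwise.
Sign: 8.65 × 10 = 86.5 N down at 1.11 m → arm 0.83 m, τ = 86.5 × 0.83 = 71.8 N·m counterclockwise.
Net load moment about support B = 436.9 N·m counterclockwise.
Reaction R at support A is upward at 2.27 m, arm 1.99 m → moment R × 1.99 clockwise.
Setting net torque to zero: R × 1.99 = 436.9 → R = 220 N.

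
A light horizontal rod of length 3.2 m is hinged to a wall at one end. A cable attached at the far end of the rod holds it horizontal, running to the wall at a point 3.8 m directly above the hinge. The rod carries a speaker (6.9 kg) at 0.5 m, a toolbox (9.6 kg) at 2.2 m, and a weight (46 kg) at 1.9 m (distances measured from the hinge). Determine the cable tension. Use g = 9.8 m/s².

T ≈ 448 N

Sum moments about the hinge (the unknown hinge reaction has zero arm there).
Speaker: 6.9 × 9.8 = 67.62 N down at 0.5 m → arm 0.5 m, τ = 67.62 × 0.5 = 33.81 N·m clockwise.
Toolbox: 9.6 × 9.8 = 94.08 N down at 2.2 m → arm 2.2 m, τ = 94.08 × 2.2 = 207 N·m clockwise.
Weight: 46 × 9.8 = 450.8 N down at 1.9 m → arm 1.9 m, τ = 450.8 × 1.9 = 856.5 N·m clockwise.
Total clockwise load moment = 1097 N·m.
The cable tension T acts at 3.2 m; only its component perpendicular to the rod, T sinθ, produces torque. sinθ = h/√(h²+d²) = 3.8/√(3.8²+3.2²) = 0.7649.
Στ = 0 ⇒ T × 3.2 × 0.7649 = 1097 ⇒ T = 1097 / 2.448 = 448 N.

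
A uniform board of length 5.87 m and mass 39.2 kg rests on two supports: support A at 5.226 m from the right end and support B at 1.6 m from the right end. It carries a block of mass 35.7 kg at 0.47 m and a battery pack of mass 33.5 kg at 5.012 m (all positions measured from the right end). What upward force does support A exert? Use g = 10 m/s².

Sum moments about support B (its reaction then has zero moment arm).
Beam weight: 39.2 × 10 = 392 N down at 2.935 m → arm 1.335 m, τ = 392 × 1.335 = 523.3 N·m counterclockwise.
Block: 35.7 × 10 = 357 N down at 0.47 m → arm 1.13 m, τ = 357 × 1.13 = 403.4 N·m clockwise.
Battery pack: 33.5 × 10 = 335 N down at 5.012 m → arm 3.412 m, τ = 335 × 3.412 = 1143 N·m counterclockwise.
Net load moment about support B = 1263 N·m counterclockwise.
Reaction R at support A is upward at 5.226 m, arm 3.626 m → moment R × 3.626 clockwise.
For rotational equilibrium, R × 3.626 = 1263, so R = 348 N.

R_A ≈ 348 N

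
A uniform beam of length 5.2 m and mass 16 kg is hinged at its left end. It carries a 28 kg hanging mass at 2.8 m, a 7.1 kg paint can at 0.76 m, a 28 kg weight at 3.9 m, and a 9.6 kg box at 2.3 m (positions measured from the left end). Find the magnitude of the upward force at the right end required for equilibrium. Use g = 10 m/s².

Sum moments about the left end (the unknown pivot reaction has zero arm there).
Beam weight: 16 × 10 = 160 N down at 2.6 m → arm 2.6 m, τ = 160 × 2.6 = 416 N·m clockwise.
Hanging mass: 28 × 10 = 280 N down at 2.8 m → arm 2.8 m, τ = 280 × 2.8 = 784 N·m clockwise.
Paint can: 7.1 × 10 = 71 N down at 0.76 m → arm 0.76 m, τ = 71 × 0.76 = 53.96 N·m clockwise.
Weight: 28 × 10 = 280 N down at 3.9 m → arm 3.9 m, τ = 280 × 3.9 = 1092 N·m clockwise.
Box: 9.6 × 10 = 96 N down at 2.3 m → arm 2.3 m, τ = 96 × 2.3 = 220.8 N·m clockwise.
Net moment of the loads = 2567 N·m clockwise.
The upward force F acts at the right end, arm 5.2 m, giving F × 5.2 counterclockwise.
For rotational equilibrium, F × 5.2 = 2567, so F = 2567 / 5.2 = 494 N.

F ≈ 494 N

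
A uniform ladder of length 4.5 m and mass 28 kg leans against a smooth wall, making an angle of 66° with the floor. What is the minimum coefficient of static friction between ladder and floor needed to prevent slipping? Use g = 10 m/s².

Sum moments about the foot of the ladder (the floor normal and friction both act there and drop out).
Ladder weight 28×10 = 280 N acts at 2.25 m along the ladder; its horizontal arm is 2.25·cos66° = 0.9152 m → τ = 256.3 N·m clockwise.
Wall normal N acts horizontally at the top; its moment arm is the height L sinθ = 4.5·sin66° = 4.111 m, counterclockwise.
Στ = 0 ⇒ N × 4.111 = 256.3 ⇒ N = 62.34 N.
ΣFx = 0 ⇒ f = N_wall = 62.34 N. ΣFy = 0 ⇒ N_floor = 280 N.
μ_min = f / N_floor = 62.34 / 280 = 0.223.

μ_min ≈ 0.223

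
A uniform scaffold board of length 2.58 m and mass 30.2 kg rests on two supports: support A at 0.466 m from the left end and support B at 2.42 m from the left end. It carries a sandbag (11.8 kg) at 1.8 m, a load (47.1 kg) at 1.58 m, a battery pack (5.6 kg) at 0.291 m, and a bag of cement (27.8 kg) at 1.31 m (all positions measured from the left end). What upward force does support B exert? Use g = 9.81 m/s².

Taking torques about support A:
Beam weight: 30.2 × 9.81 = 296.3 N down at 1.29 m → arm 0.824 m, τ = 296.3 × 0.824 = 244.2 N·m clockwise.
Sandbag: 11.8 × 9.81 = 115.8 N down at 1.8 m → arm 1.334 m, τ = 115.8 × 1.334 = 154.5 N·m clockwise.
Load: 47.1 × 9.81 = 462.1 N down at 1.58 m → arm 1.114 m, τ = 462.1 × 1.114 = 514.8 N·m clockwise.
Battery pack: 5.6 × 9.81 = 54.94 N down at 0.291 m → arm 0.175 m, τ = 54.94 × 0.175 = 9.614 N·m counterclockwise.
Bag of cement: 27.8 × 9.81 = 272.7 N down at 1.31 m → arm 0.844 m, τ = 272.7 × 0.844 = 230.2 N·m clockwise.
Net load moment about support A = 1134 N·m clockwise.
Reaction R at support B is upward at 2.42 m, arm 1.954 m → moment R × 1.954 counterclockwise.
For rotational equilibrium, R × 1.954 = 1134, so R = 580 N.

R_B ≈ 580 N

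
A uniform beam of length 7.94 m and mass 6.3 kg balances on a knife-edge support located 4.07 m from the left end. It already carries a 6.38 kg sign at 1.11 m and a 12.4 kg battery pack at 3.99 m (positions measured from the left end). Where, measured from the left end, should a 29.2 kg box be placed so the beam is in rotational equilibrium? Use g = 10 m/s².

x ≈ 4.77 m from the left end

Taking torques about the knife-edge support (at 4.07 m from the left end):
Beam weight: 6.3 × 10 = 63 N down at 3.97 m → arm 0.1 m, τ = 63 × 0.1 = 6.3 N·m counterclockwise.
Sign: 6.38 × 10 = 63.8 N down at 1.11 m → arm 2.96 m, τ = 63.8 × 2.96 = 188.8 N·m counterclockwise.
Battery pack: 12.4 × 10 = 124 N down at 3.99 m → arm 0.08 m, τ = 124 × 0.08 = 9.92 N·m counterclockwise.
Net moment of existing loads = 205 N·m counterclockwise.
The box weighs 29.2 × 10 = 292 N and must supply an equal clockwise moment, so its lever arm about the knife-edge support is 205 / 292 = 0.702 m.
That puts it at 4.07 + 0.702 = 4.77 m from the left end.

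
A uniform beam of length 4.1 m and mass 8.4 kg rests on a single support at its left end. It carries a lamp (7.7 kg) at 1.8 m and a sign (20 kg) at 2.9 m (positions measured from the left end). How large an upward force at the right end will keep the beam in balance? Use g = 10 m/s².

Choose the left end as the axis so the unknown pivot reaction has zero arm there.
Beam weight: 8.4 × 10 = 84 N down at 2.05 m → arm 2.05 m, τ = 84 × 2.05 = 172.2 N·m clockwise.
Lamp: 7.7 × 10 = 77 N down at 1.8 m → arm 1.8 m, τ = 77 × 1.8 = 138.6 N·m clockwise.
Sign: 20 × 10 = 200 N down at 2.9 m → arm 2.9 m, τ = 200 × 2.9 = 580 N·m clockwise.
Net moment of the loads = 890.8 N·m clockwise.
The upward force F acts at the right end, arm 4.1 m, giving F × 4.1 counterclockwise.
Στ = 0 ⇒ F × 4.1 = 890.8 ⇒ F = 890.8 / 4.1 = 217 N.

F ≈ 217 N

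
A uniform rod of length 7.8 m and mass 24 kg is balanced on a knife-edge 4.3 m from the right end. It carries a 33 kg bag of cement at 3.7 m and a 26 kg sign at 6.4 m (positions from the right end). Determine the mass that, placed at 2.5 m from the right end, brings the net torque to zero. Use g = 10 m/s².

m ≈ 14 kg

Sum moments about the knife-edge (at 4.3 m from the right end) (the support reaction has zero arm there).
Beam weight: 24 × 10 = 240 N down at 3.9 m → arm 0.4 m, τ = 240 × 0.4 = 96 N·m clockwise.
Bag of cement: 33 × 10 = 330 N down at 3.7 m → arm 0.6 m, τ = 330 × 0.6 = 198 N·m clockwise.
Sign: 26 × 10 = 260 N down at 6.4 m → arm 2.1 m, τ = 260 × 2.1 = 546 N·m counterclockwise.
Net moment of known loads = 252 N·m counterclockwise.
An unknown mass m at 2.5 m has arm 1.8 m; its moment is m·g·1.8 clockwise.
Balancing moments: m × 10 × 1.8 = 252, giving m = 252 / (10 × 1.8) = 14 kg.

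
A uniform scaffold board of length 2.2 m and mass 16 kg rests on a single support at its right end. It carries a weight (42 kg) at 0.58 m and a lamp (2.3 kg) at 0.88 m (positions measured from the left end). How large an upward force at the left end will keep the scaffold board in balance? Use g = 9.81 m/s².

F ≈ 395 N

Choose the right end as the axis so the unknown pivot reaction has zero arm there.
Beam weight: 16 × 9.81 = 157 N down at 1.1 m → arm 1.1 m, τ = 157 × 1.1 = 172.7 N·m counterclockwise.
Weight: 42 × 9.81 = 412 N down at 0.58 m → arm 1.62 m, τ = 412 × 1.62 = 667.4 N·m counterclockwise.
Lamp: 2.3 × 9.81 = 22.56 N down at 0.88 m → arm 1.32 m, τ = 22.56 × 1.32 = 29.78 N·m counterclockwise.
Net moment of the loads = 869.9 N·m counterclockwise.
The upward force F acts at the left end, arm 2.2 m, giving F × 2.2 clockwise.
Balancing moments: F × 2.2 = 869.9, giving F = 869.9 / 2.2 = 395 N.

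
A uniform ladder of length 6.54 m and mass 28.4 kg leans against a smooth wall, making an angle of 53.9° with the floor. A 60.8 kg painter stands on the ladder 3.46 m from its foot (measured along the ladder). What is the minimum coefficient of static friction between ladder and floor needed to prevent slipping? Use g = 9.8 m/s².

About the foot of the ladder:
Ladder weight 28.4×9.8 = 278.3 N acts at 3.27 m along the ladder; its horizontal arm is 3.27·cos53.9° = 1.927 m → τ = 536.3 N·m clockwise.
Painter: 60.8×9.8 = 595.8 N at 3.46 m → arm 2.039 m → τ = 1215 N·m clockwise.
Wall normal N acts horizontally at the top; its moment arm is the height L sinθ = 6.54·sin53.9° = 5.284 m, counterclockwise.
Στ = 0 ⇒ N × 5.284 = 1751 ⇒ N = 331.4 N.
ΣFx = 0 ⇒ f = N_wall = 331.4 N. ΣFy = 0 ⇒ N_floor = 874.1 N.
μ_min = f / N_floor = 331.4 / 874.1 = 0.379.

μ_min ≈ 0.379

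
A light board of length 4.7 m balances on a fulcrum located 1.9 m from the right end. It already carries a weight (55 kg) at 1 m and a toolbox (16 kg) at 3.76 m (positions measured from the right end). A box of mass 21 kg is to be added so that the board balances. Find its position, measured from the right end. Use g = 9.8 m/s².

x ≈ 2.84 m from the right end

Taking torques about the fulcrum (at 1.9 m from the right end):
Weight: 55 × 9.8 = 539 N down at 1 m → arm 0.9 m, τ = 539 × 0.9 = 485.1 N·m clockwise.
Toolbox: 16 × 9.8 = 156.8 N down at 3.76 m → arm 1.86 m, τ = 156.8 × 1.86 = 291.6 N·m counterclockwise.
Net moment of existing loads = 193.5 N·m clockwise.
The box weighs 21 × 9.8 = 205.8 N and must supply an equal counterclockwise moment, so its lever arm about the fulcrum is 193.5 / 205.8 = 0.94 m.
That puts it at 1.9 + 0.94 = 2.84 m from the right end.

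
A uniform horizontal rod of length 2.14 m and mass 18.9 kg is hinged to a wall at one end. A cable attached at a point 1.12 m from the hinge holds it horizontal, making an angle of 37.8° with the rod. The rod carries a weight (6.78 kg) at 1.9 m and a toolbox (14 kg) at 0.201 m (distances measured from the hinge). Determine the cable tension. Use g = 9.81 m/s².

T ≈ 513 N

Take moments about the hinge.
Beam weight: 18.9 × 9.81 = 185.4 N down at 1.07 m → arm 1.07 m, τ = 185.4 × 1.07 = 198.4 N·m clockwise.
Weight: 6.78 × 9.81 = 66.51 N down at 1.9 m → arm 1.9 m, τ = 66.51 × 1.9 = 126.4 N·m clockwise.
Toolbox: 14 × 9.81 = 137.3 N down at 0.201 m → arm 0.201 m, τ = 137.3 × 0.201 = 27.6 N·m clockwise.
Total clockwise load moment = 352.4 N·m.
The cable tension T acts at 1.12 m; only its component perpendicular to the rod, T sinθ, produces torque. sin 37.8° = 0.6129.
Setting net torque to zero: T × 1.12 × 0.6129 = 352.4 → T = 352.4 / 0.6864 = 513 N.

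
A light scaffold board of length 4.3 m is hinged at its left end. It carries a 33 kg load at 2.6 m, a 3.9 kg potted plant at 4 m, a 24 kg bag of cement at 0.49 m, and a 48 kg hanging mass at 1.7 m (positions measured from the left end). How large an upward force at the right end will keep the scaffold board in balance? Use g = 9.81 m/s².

Taking torques about the left end:
Load: 33 × 9.81 = 323.7 N down at 2.6 m → arm 2.6 m, τ = 323.7 × 2.6 = 841.6 N·m clockwise.
Potted plant: 3.9 × 9.81 = 38.26 N down at 4 m → arm 4 m, τ = 38.26 × 4 = 153 N·m clockwise.
Bag of cement: 24 × 9.81 = 235.4 N down at 0.49 m → arm 0.49 m, τ = 235.4 × 0.49 = 115.3 N·m clockwise.
Hanging mass: 48 × 9.81 = 470.9 N down at 1.7 m → arm 1.7 m, τ = 470.9 × 1.7 = 800.5 N·m clockwise.
Net moment of the loads = 1910 N·m clockwise.
The upward force F acts at the right end, arm 4.3 m, giving F × 4.3 counterclockwise.
Setting net torque to zero: F × 4.3 = 1910 → F = 1910 / 4.3 = 444 N.

F ≈ 444 N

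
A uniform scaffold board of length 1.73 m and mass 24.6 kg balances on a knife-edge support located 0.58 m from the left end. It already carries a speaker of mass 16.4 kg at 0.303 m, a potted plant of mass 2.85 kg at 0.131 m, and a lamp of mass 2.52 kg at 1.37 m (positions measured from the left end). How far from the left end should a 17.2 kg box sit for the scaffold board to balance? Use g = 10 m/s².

About the knife-edge support (at 0.58 m from the left end):
Beam weight: 24.6 × 10 = 246 N down at 0.865 m → arm 0.285 m, τ = 246 × 0.285 = 70.11 N·m clockwise.
Speaker: 16.4 × 10 = 164 N down at 0.303 m → arm 0.277 m, τ = 164 × 0.277 = 45.43 N·m counterclockwise.
Potted plant: 2.85 × 10 = 28.5 N down at 0.131 m → arm 0.449 m, τ = 28.5 × 0.449 = 12.8 N·m counterclockwise.
Lamp: 2.52 × 10 = 25.2 N down at 1.37 m → arm 0.79 m, τ = 25.2 × 0.79 = 19.91 N·m clockwise.
Net moment of existing loads = 31.79 N·m clockwise.
The box weighs 17.2 × 10 = 172 N and must supply an equal counterclockwise moment, so its lever arm about the knife-edge support is 31.79 / 172 = 0.185 m.
That puts it at 0.58 − 0.185 = 0.395 m from the left end.

x ≈ 0.395 m from the left end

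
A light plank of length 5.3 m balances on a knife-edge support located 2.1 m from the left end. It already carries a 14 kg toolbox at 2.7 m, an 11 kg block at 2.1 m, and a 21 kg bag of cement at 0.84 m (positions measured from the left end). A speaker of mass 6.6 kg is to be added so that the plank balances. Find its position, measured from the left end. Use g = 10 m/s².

x ≈ 4.84 m from the left end

About the knife-edge support (at 2.1 m from the left end):
Toolbox: 14 × 10 = 140 N down at 2.7 m → arm 0.6 m, τ = 140 × 0.6 = 84 N·m clockwise.
Block: acts at the knife-edge support, moment arm 0 → no torque.
Bag of cement: 21 × 10 = 210 N down at 0.84 m → arm 1.26 m, τ = 210 × 1.26 = 264.6 N·m counterclockwise.
Net moment of existing loads = 180.6 N·m counterclockwise.
The speaker weighs 6.6 × 10 = 66 N and must supply an equal clockwise moment, so its lever arm about the knife-edge support is 180.6 / 66 = 2.74 m.
That puts it at 2.1 + 2.74 = 4.84 m from the left end.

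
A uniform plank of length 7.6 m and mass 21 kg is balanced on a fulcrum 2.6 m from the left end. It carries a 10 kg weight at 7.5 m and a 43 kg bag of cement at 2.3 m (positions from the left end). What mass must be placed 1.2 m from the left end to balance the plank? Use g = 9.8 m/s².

Take moments about the fulcrum (at 2.6 m from the left end).
Beam weight: 21 × 9.8 = 205.8 N down at 3.8 m → arm 1.2 m, τ = 205.8 × 1.2 = 247 N·m clockwise.
Weight: 10 × 9.8 = 98 N down at 7.5 m → arm 4.9 m, τ = 98 × 4.9 = 480.2 N·m clockwise.
Bag of cement: 43 × 9.8 = 421.4 N down at 2.3 m → arm 0.3 m, τ = 421.4 × 0.3 = 126.4 N·m counterclockwise.
Net moment of known loads = 600.8 N·m clockwise.
An unknown mass m at 1.2 m has arm 1.4 m; its moment is m·g·1.4 counterclockwise.
For rotational equilibrium, m × 9.8 × 1.4 = 600.8, so m = 600.8 / (9.8 × 1.4) = 43.8 kg.

m ≈ 43.8 kg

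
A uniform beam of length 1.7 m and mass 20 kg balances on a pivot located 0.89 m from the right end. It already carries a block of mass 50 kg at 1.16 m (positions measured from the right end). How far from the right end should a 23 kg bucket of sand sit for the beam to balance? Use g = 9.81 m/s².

x ≈ 0.338 m from the right end

Choose the pivot (at 0.89 m from the right end) as the axis so the support reaction has zero arm there.
Beam weight: 20 × 9.81 = 196.2 N down at 0.85 m → arm 0.04 m, τ = 196.2 × 0.04 = 7.848 N·m clockwise.
Block: 50 × 9.81 = 490.5 N down at 1.16 m → arm 0.27 m, τ = 490.5 × 0.27 = 132.4 N·m counterclockwise.
Net moment of existing loads = 124.6 N·m counterclockwise.
The bucket of sand weighs 23 × 9.81 = 225.6 N and must supply an equal clockwise moment, so its lever arm about the pivot is 124.6 / 225.6 = 0.552 m.
That puts it at 0.89 − 0.552 = 0.338 m from the right end.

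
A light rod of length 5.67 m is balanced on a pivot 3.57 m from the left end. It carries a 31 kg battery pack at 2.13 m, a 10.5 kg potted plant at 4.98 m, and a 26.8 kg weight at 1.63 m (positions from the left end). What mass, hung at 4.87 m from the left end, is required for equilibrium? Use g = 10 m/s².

m ≈ 62.9 kg

Sum moments about the pivot (at 3.57 m from the left end) (the support reaction has zero arm there).
Battery pack: 31 × 10 = 310 N down at 2.13 m → arm 1.44 m, τ = 310 × 1.44 = 446.4 N·m counterclockwise.
Potted plant: 10.5 × 10 = 105 N down at 4.98 m → arm 1.41 m, τ = 105 × 1.41 = 148 N·m clockwise.
Weight: 26.8 × 10 = 268 N down at 1.63 m → arm 1.94 m, τ = 268 × 1.94 = 519.9 N·m counterclockwise.
Net moment of known loads = 818.3 N·m counterclockwise.
An unknown mass m at 4.87 m has arm 1.3 m; its moment is m·g·1.3 clockwise.
For rotational equilibrium, m × 10 × 1.3 = 818.3, so m = 818.3 / (10 × 1.3) = 62.9 kg.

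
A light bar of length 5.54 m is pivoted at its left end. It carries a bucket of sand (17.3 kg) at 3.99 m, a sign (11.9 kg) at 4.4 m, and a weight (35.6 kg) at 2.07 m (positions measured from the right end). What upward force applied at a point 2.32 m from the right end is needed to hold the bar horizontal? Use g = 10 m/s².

F ≈ 509 N

About the left end:
Bucket of sand: 17.3 × 10 = 173 N down at 3.99 m → arm 1.55 m, τ = 173 × 1.55 = 268.2 N·m clockwise.
Sign: 11.9 × 10 = 119 N down at 4.4 m → arm 1.14 m, τ = 119 × 1.14 = 135.7 N·m clockwise.
Weight: 35.6 × 10 = 356 N down at 2.07 m → arm 3.47 m, τ = 356 × 3.47 = 1235 N·m clockwise.
Net moment of the loads = 1639 N·m clockwise.
The upward force F acts at a point 2.32 m from the right end, arm 3.22 m, giving F × 3.22 counterclockwise.
For rotational equilibrium, F × 3.22 = 1639, so F = 1639 / 3.22 = 509 N.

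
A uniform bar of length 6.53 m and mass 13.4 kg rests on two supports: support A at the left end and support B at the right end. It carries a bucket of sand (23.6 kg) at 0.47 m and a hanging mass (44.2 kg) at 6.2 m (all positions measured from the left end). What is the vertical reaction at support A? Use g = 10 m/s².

Choose support B as the axis so its reaction then has zero moment arm.
Beam weight: 13.4 × 10 = 134 N down at 3.265 m → arm 3.265 m, τ = 134 × 3.265 = 437.5 N·m counterclockwise.
Bucket of sand: 23.6 × 10 = 236 N down at 0.47 m → arm 6.06 m, τ = 236 × 6.06 = 1430 N·m counterclockwise.
Hanging mass: 44.2 × 10 = 442 N down at 6.2 m → arm 0.33 m, τ = 442 × 0.33 = 145.9 N·m counterclockwise.
Net load moment about support B = 2013 N·m counterclockwise.
Reaction R at support A is upward at 0 m, arm 6.53 m → moment R × 6.53 clockwise.
Στ = 0 ⇒ R × 6.53 = 2013 ⇒ R = 308 N.

R_A ≈ 308 N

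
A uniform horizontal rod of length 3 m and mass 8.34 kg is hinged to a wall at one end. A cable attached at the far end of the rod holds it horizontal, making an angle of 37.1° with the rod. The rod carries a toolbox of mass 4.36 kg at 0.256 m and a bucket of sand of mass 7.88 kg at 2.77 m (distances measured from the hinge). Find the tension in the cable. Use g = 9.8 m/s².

Choose the hinge as the axis so the unknown hinge reaction has zero arm there.
Beam weight: 8.34 × 9.8 = 81.73 N down at 1.5 m → arm 1.5 m, τ = 81.73 × 1.5 = 122.6 N·m clockwise.
Toolbox: 4.36 × 9.8 = 42.73 N down at 0.256 m → arm 0.256 m, τ = 42.73 × 0.256 = 10.94 N·m clockwise.
Bucket of sand: 7.88 × 9.8 = 77.22 N down at 2.77 m → arm 2.77 m, τ = 77.22 × 2.77 = 213.9 N·m clockwise.
Total clockwise load moment = 347.4 N·m.
The cable tension T acts at 3 m; only its component perpendicular to the rod, T sinθ, produces torque. sin 37.1° = 0.6032.
Balancing moments: T × 3 × 0.6032 = 347.4, giving T = 347.4 / 1.81 = 192 N.

T ≈ 192 N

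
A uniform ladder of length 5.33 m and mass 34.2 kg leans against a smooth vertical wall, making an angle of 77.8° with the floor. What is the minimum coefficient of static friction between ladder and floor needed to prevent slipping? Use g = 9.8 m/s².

μ_min ≈ 0.108

Taking torques about the foot of the ladder:
Ladder weight 34.2×9.8 = 335.2 N acts at 2.665 m along the ladder; its horizontal arm is 2.665·cos77.8° = 0.5632 m → τ = 188.8 N·m clockwise.
Wall normal N acts horizontally at the top; its moment arm is the height L sinθ = 5.33·sin77.8° = 5.21 m, counterclockwise.
Στ = 0 ⇒ N × 5.21 = 188.8 ⇒ N = 36.24 N.
ΣFx = 0 ⇒ f = N_wall = 36.24 N. ΣFy = 0 ⇒ N_floor = 335.2 N.
μ_min = f / N_floor = 36.24 / 335.2 = 0.108.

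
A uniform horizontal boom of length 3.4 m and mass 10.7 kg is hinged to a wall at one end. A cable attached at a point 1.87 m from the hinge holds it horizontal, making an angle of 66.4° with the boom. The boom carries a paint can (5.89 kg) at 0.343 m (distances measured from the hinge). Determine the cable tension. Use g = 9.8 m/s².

Sum moments about the hinge (the unknown hinge reaction has zero arm there).
Beam weight: 10.7 × 9.8 = 104.9 N down at 1.7 m → arm 1.7 m, τ = 104.9 × 1.7 = 178.3 N·m clockwise.
Paint can: 5.89 × 9.8 = 57.72 N down at 0.343 m → arm 0.343 m, τ = 57.72 × 0.343 = 19.8 N·m clockwise.
Total clockwise load moment = 198.1 N·m.
The cable tension T acts at 1.87 m; only its component perpendicular to the boom, T sinθ, produces torque. sin 66.4° = 0.9164.
Balancing moments: T × 1.87 × 0.9164 = 198.1, giving T = 198.1 / 1.714 = 116 N.

T ≈ 116 N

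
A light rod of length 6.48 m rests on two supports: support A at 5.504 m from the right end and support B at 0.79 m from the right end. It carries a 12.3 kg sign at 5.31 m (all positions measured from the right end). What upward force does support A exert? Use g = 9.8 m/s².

R_A ≈ 116 N

Choose support B as the axis so its reaction then has zero moment arm.
Sign: 12.3 × 9.8 = 120.5 N down at 5.31 m → arm 4.52 m, τ = 120.5 × 4.52 = 544.7 N·m counterclockwise.
Net load moment about support B = 544.7 N·m counterclockwise.
Reaction R at support A is upward at 5.504 m, arm 4.714 m → moment R × 4.714 clockwise.
Setting net torque to zero: R × 4.714 = 544.7 → R = 116 N.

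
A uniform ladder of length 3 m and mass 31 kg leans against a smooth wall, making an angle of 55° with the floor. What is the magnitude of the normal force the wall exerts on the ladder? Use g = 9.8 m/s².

Taking torques about the foot of the ladder:
Ladder weight 31×9.8 = 303.8 N acts at 1.5 m along the ladder; its horizontal arm is 1.5·cos55° = 0.8604 m → τ = 261.4 N·m clockwise.
Wall normal N acts horizontally at the top; its moment arm is the height L sinθ = 3·sin55° = 2.457 m, counterclockwise.
Στ = 0 ⇒ N × 2.457 = 261.4 ⇒ N = 106 N.

N_wall ≈ 106 N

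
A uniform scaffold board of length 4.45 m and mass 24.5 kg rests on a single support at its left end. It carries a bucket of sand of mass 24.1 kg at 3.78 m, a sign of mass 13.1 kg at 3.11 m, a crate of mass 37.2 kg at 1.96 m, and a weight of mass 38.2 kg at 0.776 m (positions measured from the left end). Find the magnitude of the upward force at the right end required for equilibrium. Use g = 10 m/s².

Sum moments about the left end (the unknown pivot reaction has zero arm there).
Beam weight: 24.5 × 10 = 245 N down at 2.225 m → arm 2.225 m, τ = 245 × 2.225 = 545.1 N·m clockwise.
Bucket of sand: 24.1 × 10 = 241 N down at 3.78 m → arm 3.78 m, τ = 241 × 3.78 = 911 N·m clockwise.
Sign: 13.1 × 10 = 131 N down at 3.11 m → arm 3.11 m, τ = 131 × 3.11 = 407.4 N·m clockwise.
Crate: 37.2 × 10 = 372 N down at 1.96 m → arm 1.96 m, τ = 372 × 1.96 = 729.1 N·m clockwise.
Weight: 38.2 × 10 = 382 N down at 0.776 m → arm 0.776 m, τ = 382 × 0.776 = 296.4 N·m clockwise.
Net moment of the loads = 2889 N·m clockwise.
The upward force F acts at the right end, arm 4.45 m, giving F × 4.45 counterclockwise.
Στ = 0 ⇒ F × 4.45 = 2889 ⇒ F = 2889 / 4.45 = 649 N.

F ≈ 649 N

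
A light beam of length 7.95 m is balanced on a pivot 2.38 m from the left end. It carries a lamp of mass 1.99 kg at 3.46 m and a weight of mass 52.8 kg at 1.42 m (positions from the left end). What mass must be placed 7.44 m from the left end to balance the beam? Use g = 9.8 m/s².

Sum moments about the pivot (at 2.38 m from the left end) (the support reaction has zero arm there).
Lamp: 1.99 × 9.8 = 19.5 N down at 3.46 m → arm 1.08 m, τ = 19.5 × 1.08 = 21.06 N·m clockwise.
Weight: 52.8 × 9.8 = 517.4 N down at 1.42 m → arm 0.96 m, τ = 517.4 × 0.96 = 496.7 N·m counterclockwise.
Net moment of known loads = 475.6 N·m counterclockwise.
An unknown mass m at 7.44 m has arm 5.06 m; its moment is m·g·5.06 clockwise.
Balancing moments: m × 9.8 × 5.06 = 475.6, giving m = 475.6 / (9.8 × 5.06) = 9.59 kg.

m ≈ 9.59 kg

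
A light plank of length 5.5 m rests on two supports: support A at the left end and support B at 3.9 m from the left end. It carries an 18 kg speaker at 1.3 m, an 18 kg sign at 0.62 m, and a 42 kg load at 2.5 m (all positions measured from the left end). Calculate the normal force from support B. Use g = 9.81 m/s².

About support A:
Speaker: 18 × 9.81 = 176.6 N down at 1.3 m → arm 1.3 m, τ = 176.6 × 1.3 = 229.6 N·m clockwise.
Sign: 18 × 9.81 = 176.6 N down at 0.62 m → arm 0.62 m, τ = 176.6 × 0.62 = 109.5 N·m clockwise.
Load: 42 × 9.81 = 412 N down at 2.5 m → arm 2.5 m, τ = 412 × 2.5 = 1030 N·m clockwise.
Net load moment about support A = 1369 N·m clockwise.
Reaction R at support B is upward at 3.9 m, arm 3.9 m → moment R × 3.9 counterclockwise.
Στ = 0 ⇒ R × 3.9 = 1369 ⇒ R = 351 N.

R_B ≈ 351 N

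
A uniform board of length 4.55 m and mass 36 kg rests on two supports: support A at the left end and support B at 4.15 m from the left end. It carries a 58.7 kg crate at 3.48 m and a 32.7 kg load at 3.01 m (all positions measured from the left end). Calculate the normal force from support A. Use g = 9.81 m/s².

Take moments about support B.
Beam weight: 36 × 9.81 = 353.2 N down at 2.275 m → arm 1.875 m, τ = 353.2 × 1.875 = 662.2 N·m counterclockwise.
Crate: 58.7 × 9.81 = 575.8 N down at 3.48 m → arm 0.67 m, τ = 575.8 × 0.67 = 385.8 N·m counterclockwise.
Load: 32.7 × 9.81 = 320.8 N down at 3.01 m → arm 1.14 m, τ = 320.8 × 1.14 = 365.7 N·m counterclockwise.
Net load moment about support B = 1414 N·m counterclockwise.
Reaction R at support A is upward at 0 m, arm 4.15 m → moment R × 4.15 clockwise.
Setting net torque to zero: R × 4.15 = 1414 → R = 341 N.

R_A ≈ 341 N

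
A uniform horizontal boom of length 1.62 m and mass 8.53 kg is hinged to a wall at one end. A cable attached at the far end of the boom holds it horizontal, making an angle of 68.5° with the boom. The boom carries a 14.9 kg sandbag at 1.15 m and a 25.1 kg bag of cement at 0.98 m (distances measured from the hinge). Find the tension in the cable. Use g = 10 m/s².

T ≈ 323 N

Take moments about the hinge.
Beam weight: 8.53 × 10 = 85.3 N down at 0.81 m → arm 0.81 m, τ = 85.3 × 0.81 = 69.09 N·m clockwise.
Sandbag: 14.9 × 10 = 149 N down at 1.15 m → arm 1.15 m, τ = 149 × 1.15 = 171.3 N·m clockwise.
Bag of cement: 25.1 × 10 = 251 N down at 0.98 m → arm 0.98 m, τ = 251 × 0.98 = 246 N·m clockwise.
Total clockwise load moment = 486.4 N·m.
The cable tension T acts at 1.62 m; only its component perpendicular to the boom, T sinθ, produces torque. sin 68.5° = 0.9304.
Setting net torque to zero: T × 1.62 × 0.9304 = 486.4 → T = 486.4 / 1.507 = 323 N.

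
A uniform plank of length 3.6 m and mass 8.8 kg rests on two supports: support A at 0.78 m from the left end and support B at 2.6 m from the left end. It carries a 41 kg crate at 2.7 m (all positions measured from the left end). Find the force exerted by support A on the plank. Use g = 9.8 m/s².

Choose support B as the axis so its reaction then has zero moment arm.
Beam weight: 8.8 × 9.8 = 86.24 N down at 1.8 m → arm 0.8 m, τ = 86.24 × 0.8 = 68.99 N·m counterclockwise.
Crate: 41 × 9.8 = 401.8 N down at 2.7 m → arm 0.1 m, τ = 401.8 × 0.1 = 40.18 N·m clockwise.
Net load moment about support B = 28.81 N·m counterclockwise.
Reaction R at support A is upward at 0.78 m, arm 1.82 m → moment R × 1.82 clockwise.
Στ = 0 ⇒ R × 1.82 = 28.81 ⇒ R = 15.8 N.

R_A ≈ 15.8 N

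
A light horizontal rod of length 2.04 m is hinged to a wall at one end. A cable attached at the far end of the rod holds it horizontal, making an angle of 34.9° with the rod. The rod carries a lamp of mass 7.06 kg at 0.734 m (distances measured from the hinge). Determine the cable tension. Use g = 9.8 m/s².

About the hinge:
Lamp: 7.06 × 9.8 = 69.19 N down at 0.734 m → arm 0.734 m, τ = 69.19 × 0.734 = 50.79 N·m clockwise.
Total clockwise load moment = 50.79 N·m.
The cable tension T acts at 2.04 m; only its component perpendicular to the rod, T sinθ, produces torque. sin 34.9° = 0.5721.
Balancing moments: T × 2.04 × 0.5721 = 50.79, giving T = 50.79 / 1.167 = 43.5 N.

T ≈ 43.5 N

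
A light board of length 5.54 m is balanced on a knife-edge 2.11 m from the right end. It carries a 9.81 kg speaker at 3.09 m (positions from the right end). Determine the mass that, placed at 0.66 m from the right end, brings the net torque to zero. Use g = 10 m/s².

m ≈ 6.63 kg

Choose the knife-edge (at 2.11 m from the right end) as the axis so the support reaction has zero arm there.
Speaker: 9.81 × 10 = 98.1 N down at 3.09 m → arm 0.98 m, τ = 98.1 × 0.98 = 96.14 N·m counterclockwise.
Net moment of known loads = 96.14 N·m counterclockwise.
An unknown mass m at 0.66 m has arm 1.45 m; its moment is m·g·1.45 clockwise.
Balancing moments: m × 10 × 1.45 = 96.14, giving m = 96.14 / (10 × 1.45) = 6.63 kg.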